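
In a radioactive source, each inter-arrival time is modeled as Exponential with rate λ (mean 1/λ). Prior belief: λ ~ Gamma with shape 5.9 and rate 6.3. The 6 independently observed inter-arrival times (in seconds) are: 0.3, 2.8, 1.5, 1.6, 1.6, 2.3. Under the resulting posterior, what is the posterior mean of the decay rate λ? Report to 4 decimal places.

With a Gamma(shape α, rate β) prior on the exponential rate λ, the posterior after n observations with total T = Σxᵢ is Gamma(α+n, β+T).
Sum of observations T = 10.1 seconds; n = 6.
Posterior: Gamma(5.9+6, 6.3+10.1) = Gamma(11.9, 16.4).
Posterior mean of λ = α/β = 11.9/16.4 = 0.7256.

0.7256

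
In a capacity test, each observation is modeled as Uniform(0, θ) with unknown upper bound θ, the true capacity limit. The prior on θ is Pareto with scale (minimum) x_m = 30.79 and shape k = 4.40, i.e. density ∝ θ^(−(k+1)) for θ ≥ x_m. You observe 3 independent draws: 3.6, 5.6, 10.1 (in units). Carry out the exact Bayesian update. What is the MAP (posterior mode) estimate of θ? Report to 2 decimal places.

30.79

A Pareto(scale x_m, shape k) prior on the upper bound θ of Uniform(0, θ) is conjugate: posterior is Pareto(max(x_m, max xᵢ), k + n).
Sample maximum = 10.1; prior scale x_m = 30.79 → posterior scale = max = 30.79.
Posterior shape = 4.40 + 3 = 7.40.
The Pareto density is decreasing on [x_m, ∞), so the mode is x_m = 30.79.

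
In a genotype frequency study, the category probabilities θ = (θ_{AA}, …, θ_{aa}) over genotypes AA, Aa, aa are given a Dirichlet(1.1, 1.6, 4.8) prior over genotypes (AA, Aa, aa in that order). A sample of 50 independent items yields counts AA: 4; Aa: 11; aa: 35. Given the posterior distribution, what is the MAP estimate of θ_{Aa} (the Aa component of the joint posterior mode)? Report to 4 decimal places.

The Dirichlet prior is conjugate to the Multinomial likelihood: each posterior αⱼ = prior αⱼ + observed count nⱼ.
Posterior concentration: (5.1, 12.6, 39.8), total = 57.5.
Joint mode component: (α_{Aa}−1)/(Σα−K) = 11.6/54.5 = 0.2128.

0.2128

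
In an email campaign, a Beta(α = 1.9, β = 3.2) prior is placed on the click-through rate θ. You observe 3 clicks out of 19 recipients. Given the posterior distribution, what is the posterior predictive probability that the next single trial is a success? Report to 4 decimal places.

0.2033

The Beta prior is conjugate to a Binomial/Bernoulli likelihood; the update adds successes to α and failures to β.
Posterior: Beta(α+k, β+n−k) = Beta(1.9+3, 3.2+16) = Beta(4.9, 19.2).
For a single future Bernoulli trial, P(success | data) = α/(α+β) = 0.2033.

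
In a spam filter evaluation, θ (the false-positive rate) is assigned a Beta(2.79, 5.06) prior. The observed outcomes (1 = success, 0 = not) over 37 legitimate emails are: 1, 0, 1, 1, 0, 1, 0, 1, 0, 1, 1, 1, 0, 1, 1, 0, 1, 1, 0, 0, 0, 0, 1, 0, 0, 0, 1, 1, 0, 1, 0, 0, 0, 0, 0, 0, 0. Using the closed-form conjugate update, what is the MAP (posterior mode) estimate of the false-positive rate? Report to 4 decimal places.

0.4152

The Beta prior is conjugate to a Binomial/Bernoulli likelihood; the update adds successes to α and failures to β.
Posterior: Beta(α+k, β+n−k) = Beta(2.79+16, 5.06+21) = Beta(18.79, 26.06).
Mode of Beta(a,b) for a,b>1 is (a−1)/(a+b−2) = 17.79/42.85 = 0.4152.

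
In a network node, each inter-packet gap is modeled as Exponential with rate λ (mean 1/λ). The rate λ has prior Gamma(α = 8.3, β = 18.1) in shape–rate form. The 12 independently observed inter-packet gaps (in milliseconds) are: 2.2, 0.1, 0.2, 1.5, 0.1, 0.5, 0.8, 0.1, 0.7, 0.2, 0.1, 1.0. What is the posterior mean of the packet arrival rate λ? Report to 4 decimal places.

0.7930

With a Gamma(shape α, rate β) prior on the exponential rate λ, the posterior after n observations with total T = Σxᵢ is Gamma(α+n, β+T).
Sum of observations T = 7.5 milliseconds; n = 12.
Posterior: Gamma(8.3+12, 18.1+7.5) = Gamma(20.3, 25.6).
Posterior mean of λ = α/β = 20.3/25.6 = 0.7930.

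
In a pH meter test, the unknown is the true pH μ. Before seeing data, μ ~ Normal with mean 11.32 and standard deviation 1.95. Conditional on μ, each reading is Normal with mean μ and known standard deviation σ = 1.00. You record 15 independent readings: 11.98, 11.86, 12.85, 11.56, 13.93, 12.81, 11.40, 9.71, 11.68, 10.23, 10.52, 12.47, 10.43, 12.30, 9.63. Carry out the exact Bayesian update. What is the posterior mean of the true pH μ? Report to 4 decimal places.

For Normal data with known variance σ², a Normal(μ₀, σ₀²) prior on μ is conjugate. Posterior precision = 1/σ₀² + n/σ²; posterior mean is the precision-weighted average of μ₀ and x̄.
Σxᵢ = 11.98 + 11.86 + 12.85 + 11.56 + 13.93 + 12.81 + 11.40 + 9.71 + 11.68 + 10.23 + 10.52 + 12.47 + 10.43 + 12.30 + 9.63 = 173.36, so n·x̄ = 173.36.
σ₀² = 1.95² = 3.8025, σ² = 1.00² = 1; σ² + n·σ₀² = 1 + 15·3.8025 = 58.0375.
Posterior mean = (μ₀/σ₀² + n·x̄/σ²)/(1/σ₀² + n/σ²) = (σ²·μ₀ + σ₀²·n·x̄)/(σ² + n·σ₀²) = (1·11.32 + 3.8025·173.36)/58.0375 = 670.5214/58.0375 = 11.5532.

11.5532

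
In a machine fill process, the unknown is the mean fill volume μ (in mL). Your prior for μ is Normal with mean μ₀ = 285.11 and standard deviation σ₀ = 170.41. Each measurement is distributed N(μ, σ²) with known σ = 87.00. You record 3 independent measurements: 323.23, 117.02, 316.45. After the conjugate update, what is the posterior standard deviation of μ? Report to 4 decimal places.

48.1801

For Normal data with known variance σ², a Normal(μ₀, σ₀²) prior on μ is conjugate. Posterior precision = 1/σ₀² + n/σ²; posterior mean is the precision-weighted average of μ₀ and x̄.
σ₀² = 170.41² = 29039.5681, σ² = 87.00² = 7569; σ² + n·σ₀² = 7569 + 3·29039.5681 = 94687.7043.
Posterior precision = 1/σ₀² + n/σ² = 1/29039.5681 + 3/7569 = (σ² + n·σ₀²)/(σ₀²σ²) = 94687.7043/(29039.5681·7569); posterior variance σₙ² = σ₀²σ²/(σ² + n·σ₀²) = 29039.5681·7569/94687.7043 = 2321.320308.
Posterior SD = √σₙ² = √(29039.5681·7569/94687.7043) = 48.1801.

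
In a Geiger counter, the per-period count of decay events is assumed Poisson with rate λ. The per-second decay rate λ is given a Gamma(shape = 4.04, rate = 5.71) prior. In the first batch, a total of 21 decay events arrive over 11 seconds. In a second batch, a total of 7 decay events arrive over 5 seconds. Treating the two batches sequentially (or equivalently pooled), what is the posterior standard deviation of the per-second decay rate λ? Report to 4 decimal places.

0.2607

With a Gamma(shape α, rate β) prior, the Poisson likelihood is conjugate: the posterior is Gamma(α + ΣXᵢ, β + n).
After batch 1: Gamma(α+S, β+n) = Gamma(4.04+21, 5.71+11) = Gamma(25.04, 16.71).
After batch 2: Gamma(α+S, β+n) = Gamma(25.04+7, 16.71+5) = Gamma(32.04, 21.71).
SD = √α/β = √32.04/21.71 = 0.2607.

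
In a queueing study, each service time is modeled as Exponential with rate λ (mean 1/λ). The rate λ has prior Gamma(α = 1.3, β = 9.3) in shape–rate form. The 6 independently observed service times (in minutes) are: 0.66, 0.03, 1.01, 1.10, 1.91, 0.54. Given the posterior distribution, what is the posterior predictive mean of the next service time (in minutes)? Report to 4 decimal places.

With a Gamma(shape α, rate β) prior on the exponential rate λ, the posterior after n observations with total T = Σxᵢ is Gamma(α+n, β+T).
Sum of observations T = 5.25 minutes; n = 6.
Posterior: Gamma(1.3+6, 9.3+5.25) = Gamma(7.3, 14.55).
The predictive distribution for the next observation is Lomax; its mean is β/(α−1) = 14.55/6.3 = 2.3095.

2.3095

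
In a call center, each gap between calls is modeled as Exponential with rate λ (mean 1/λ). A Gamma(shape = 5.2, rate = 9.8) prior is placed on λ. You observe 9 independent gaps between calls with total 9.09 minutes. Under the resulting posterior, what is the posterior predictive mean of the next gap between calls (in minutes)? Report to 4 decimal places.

With a Gamma(shape α, rate β) prior on the exponential rate λ, the posterior after n observations with total T = Σxᵢ is Gamma(α+n, β+T).
Posterior: Gamma(5.2+9, 9.8+9.09) = Gamma(14.2, 18.89).
The predictive distribution for the next observation is Lomax; its mean is β/(α−1) = 18.89/13.2 = 1.4311.

1.4311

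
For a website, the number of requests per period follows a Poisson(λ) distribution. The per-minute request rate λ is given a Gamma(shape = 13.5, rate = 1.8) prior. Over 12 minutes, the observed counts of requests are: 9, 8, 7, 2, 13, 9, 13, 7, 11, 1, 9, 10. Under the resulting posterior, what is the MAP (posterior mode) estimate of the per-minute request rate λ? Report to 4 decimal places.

With a Gamma(shape α, rate β) prior, the Poisson likelihood is conjugate: the posterior is Gamma(α + ΣXᵢ, β + n).
Sum of counts S = 99 over n = 12 minutes.
Posterior: Gamma(α+S, β+n) = Gamma(13.5+99, 1.8+12) = Gamma(112.5, 13.8).
Mode of Gamma(α,β) for α≥1 is (α−1)/β = 111.5/13.8 = 8.0797.

8.0797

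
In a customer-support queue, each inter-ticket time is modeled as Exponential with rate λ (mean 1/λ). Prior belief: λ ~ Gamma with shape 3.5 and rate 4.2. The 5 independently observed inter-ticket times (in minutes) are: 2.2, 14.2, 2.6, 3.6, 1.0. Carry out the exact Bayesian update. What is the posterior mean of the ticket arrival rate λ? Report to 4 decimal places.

0.3058

With a Gamma(shape α, rate β) prior on the exponential rate λ, the posterior after n observations with total T = Σxᵢ is Gamma(α+n, β+T).
Sum of observations T = 23.6 minutes; n = 5.
Posterior: Gamma(3.5+5, 4.2+23.6) = Gamma(8.5, 27.8).
Posterior mean of λ = α/β = 8.5/27.8 = 0.3058.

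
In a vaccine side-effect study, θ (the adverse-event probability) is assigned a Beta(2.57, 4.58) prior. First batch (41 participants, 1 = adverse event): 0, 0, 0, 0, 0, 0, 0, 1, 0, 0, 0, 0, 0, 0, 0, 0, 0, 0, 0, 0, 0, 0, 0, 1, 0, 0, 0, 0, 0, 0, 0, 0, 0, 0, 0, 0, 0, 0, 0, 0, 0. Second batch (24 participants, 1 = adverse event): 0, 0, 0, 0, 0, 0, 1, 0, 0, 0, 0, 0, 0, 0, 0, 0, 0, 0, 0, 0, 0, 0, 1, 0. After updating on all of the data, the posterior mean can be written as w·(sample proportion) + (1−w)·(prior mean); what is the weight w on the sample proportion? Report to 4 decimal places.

0.9009

The Beta prior is conjugate to a Binomial/Bernoulli likelihood; the update adds successes to α and failures to β.
Total number of participants: n = 41 + 24 = 65.
Posterior mean = (α₀+k)/(α₀+β₀+n) = [n/(α₀+β₀+n)]·(k/n) + [(α₀+β₀)/(α₀+β₀+n)]·α₀/(α₀+β₀), so only n and the prior enter the weight.
The weight on the data is w = n/(α₀+β₀+n) = 65/(2.57+4.58+65) = 65/72.15 = 0.9009.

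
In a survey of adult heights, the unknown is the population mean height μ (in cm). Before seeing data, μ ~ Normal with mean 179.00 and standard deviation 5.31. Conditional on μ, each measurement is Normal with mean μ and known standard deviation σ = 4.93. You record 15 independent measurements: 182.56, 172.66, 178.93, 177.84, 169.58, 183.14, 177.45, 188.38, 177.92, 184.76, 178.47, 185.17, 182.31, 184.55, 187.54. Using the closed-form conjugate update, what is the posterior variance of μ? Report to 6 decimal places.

For Normal data with known variance σ², a Normal(μ₀, σ₀²) prior on μ is conjugate. Posterior precision = 1/σ₀² + n/σ²; posterior mean is the precision-weighted average of μ₀ and x̄.
σ₀² = 5.31² = 28.1961, σ² = 4.93² = 24.3049; σ² + n·σ₀² = 24.3049 + 15·28.1961 = 447.2464.
Posterior precision = 1/σ₀² + n/σ² = 1/28.1961 + 15/24.3049 = (σ² + n·σ₀²)/(σ₀²σ²) = 447.2464/(28.1961·24.3049); posterior variance σₙ² = σ₀²σ²/(σ² + n·σ₀²) = 28.1961·24.3049/447.2464 = 1.532273.

1.532273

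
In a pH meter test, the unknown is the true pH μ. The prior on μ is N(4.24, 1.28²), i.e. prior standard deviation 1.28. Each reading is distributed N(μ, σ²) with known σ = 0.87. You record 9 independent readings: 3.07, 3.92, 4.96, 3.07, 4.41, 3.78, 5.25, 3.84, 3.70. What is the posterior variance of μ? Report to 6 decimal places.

0.079994

For Normal data with known variance σ², a Normal(μ₀, σ₀²) prior on μ is conjugate. Posterior precision = 1/σ₀² + n/σ²; posterior mean is the precision-weighted average of μ₀ and x̄.
σ₀² = 1.28² = 1.6384, σ² = 0.87² = 0.7569; σ² + n·σ₀² = 0.7569 + 9·1.6384 = 15.5025.
Posterior precision = 1/σ₀² + n/σ² = 1/1.6384 + 9/0.7569 = (σ² + n·σ₀²)/(σ₀²σ²) = 15.5025/(1.6384·0.7569); posterior variance σₙ² = σ₀²σ²/(σ² + n·σ₀²) = 1.6384·0.7569/15.5025 = 0.079994.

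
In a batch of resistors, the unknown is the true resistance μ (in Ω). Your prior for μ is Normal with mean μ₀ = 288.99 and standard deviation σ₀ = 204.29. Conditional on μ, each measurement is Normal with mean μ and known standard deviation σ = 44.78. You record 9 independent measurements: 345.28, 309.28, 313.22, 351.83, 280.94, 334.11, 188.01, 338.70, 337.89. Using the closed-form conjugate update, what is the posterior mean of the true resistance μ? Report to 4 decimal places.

310.9119

For Normal data with known variance σ², a Normal(μ₀, σ₀²) prior on μ is conjugate. Posterior precision = 1/σ₀² + n/σ²; posterior mean is the precision-weighted average of μ₀ and x̄.
Σxᵢ = 345.28 + 309.28 + 313.22 + 351.83 + 280.94 + 334.11 + 188.01 + 338.70 + 337.89 = 2799.26, so n·x̄ = 2799.26.
σ₀² = 204.29² = 41734.4041, σ² = 44.78² = 2005.2484; σ² + n·σ₀² = 2005.2484 + 9·41734.4041 = 377614.8853.
Posterior mean = (μ₀/σ₀² + n·x̄/σ²)/(1/σ₀² + n/σ²) = (σ²·μ₀ + σ₀²·n·x̄)/(σ² + n·σ₀²) = (2005.2484·288.99 + 41734.4041·2799.26)/377614.8853 = 117404944.756082/377614.8853 = 310.9119.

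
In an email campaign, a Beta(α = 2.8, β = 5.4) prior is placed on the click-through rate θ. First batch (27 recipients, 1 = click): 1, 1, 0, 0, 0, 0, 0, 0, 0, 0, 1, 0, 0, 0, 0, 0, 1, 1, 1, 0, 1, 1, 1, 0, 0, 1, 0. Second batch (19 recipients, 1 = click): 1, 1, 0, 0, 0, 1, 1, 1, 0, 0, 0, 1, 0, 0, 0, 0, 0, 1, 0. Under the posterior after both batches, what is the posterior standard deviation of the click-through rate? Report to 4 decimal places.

The Beta prior is conjugate to a Binomial/Bernoulli likelihood; the update adds successes to α and failures to β.
After batch 1: Beta(2.8+10, 5.4+17) = Beta(12.8, 22.4).
After batch 2: Beta(12.8+7, 22.4+12) = Beta(19.8, 34.4).
Var = αβ/((α+β)²(α+β+1)) = 19.8·34.4/(54.2²·55.2) = 0.00420035; SD = √0.00420035 = 0.0648.

0.0648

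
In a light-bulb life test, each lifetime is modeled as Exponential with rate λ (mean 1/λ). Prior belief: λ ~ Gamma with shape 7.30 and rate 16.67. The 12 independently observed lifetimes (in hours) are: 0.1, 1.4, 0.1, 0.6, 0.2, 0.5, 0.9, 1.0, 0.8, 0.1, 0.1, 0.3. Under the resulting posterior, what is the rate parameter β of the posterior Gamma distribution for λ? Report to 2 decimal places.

22.77

With a Gamma(shape α, rate β) prior on the exponential rate λ, the posterior after n observations with total T = Σxᵢ is Gamma(α+n, β+T).
Sum of observations T = 6.1 hours; n = 12.
Posterior: Gamma(7.30+12, 16.67+6.1) = Gamma(19.30, 22.77).
Posterior β = 22.77.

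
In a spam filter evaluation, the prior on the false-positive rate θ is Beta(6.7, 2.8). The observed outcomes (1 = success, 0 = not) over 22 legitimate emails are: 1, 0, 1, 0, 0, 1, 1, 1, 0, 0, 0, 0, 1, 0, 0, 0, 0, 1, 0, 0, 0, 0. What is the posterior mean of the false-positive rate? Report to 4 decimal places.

The Beta prior is conjugate to a Binomial/Bernoulli likelihood; the update adds successes to α and failures to β.
Posterior: Beta(α+k, β+n−k) = Beta(6.7+7, 2.8+15) = Beta(13.7, 17.8).
Posterior mean = α/(α+β) = 13.7/31.5 = 0.4349.

0.4349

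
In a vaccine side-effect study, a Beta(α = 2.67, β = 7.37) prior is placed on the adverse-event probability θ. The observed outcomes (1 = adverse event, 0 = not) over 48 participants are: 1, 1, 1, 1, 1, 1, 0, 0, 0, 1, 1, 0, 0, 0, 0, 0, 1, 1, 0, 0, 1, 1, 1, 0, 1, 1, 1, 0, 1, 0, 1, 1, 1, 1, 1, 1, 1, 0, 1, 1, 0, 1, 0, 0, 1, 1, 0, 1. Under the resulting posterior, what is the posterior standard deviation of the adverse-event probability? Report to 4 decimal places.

0.0646

The Beta prior is conjugate to a Binomial/Bernoulli likelihood; the update adds successes to α and failures to β.
Posterior: Beta(α+k, β+n−k) = Beta(2.67+30, 7.37+18) = Beta(32.67, 25.37).
Var = αβ/((α+β)²(α+β+1)) = 32.67·25.37/(58.04²·59.04) = 0.00416743; SD = √0.00416743 = 0.0646.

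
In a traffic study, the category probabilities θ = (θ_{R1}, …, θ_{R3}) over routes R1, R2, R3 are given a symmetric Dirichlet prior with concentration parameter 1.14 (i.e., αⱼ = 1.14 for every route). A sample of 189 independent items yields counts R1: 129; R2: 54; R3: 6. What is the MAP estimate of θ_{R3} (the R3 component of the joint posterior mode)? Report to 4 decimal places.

The Dirichlet prior is conjugate to the Multinomial likelihood: each posterior αⱼ = prior αⱼ + observed count nⱼ.
Posterior concentration: (130.14, 55.14, 7.14), total = 192.42.
Joint mode component: (α_{R3}−1)/(Σα−K) = 6.14/189.42 = 0.0324.

0.0324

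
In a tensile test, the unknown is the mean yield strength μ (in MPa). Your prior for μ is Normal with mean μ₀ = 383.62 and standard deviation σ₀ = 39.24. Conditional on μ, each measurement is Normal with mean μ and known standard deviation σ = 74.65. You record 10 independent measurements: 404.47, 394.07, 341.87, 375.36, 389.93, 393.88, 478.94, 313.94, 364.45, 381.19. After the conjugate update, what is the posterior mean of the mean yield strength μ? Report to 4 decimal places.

For Normal data with known variance σ², a Normal(μ₀, σ₀²) prior on μ is conjugate. Posterior precision = 1/σ₀² + n/σ²; posterior mean is the precision-weighted average of μ₀ and x̄.
Σxᵢ = 404.47 + 394.07 + 341.87 + 375.36 + 389.93 + 393.88 + 478.94 + 313.94 + 364.45 + 381.19 = 3838.1, so n·x̄ = 3838.1.
σ₀² = 39.24² = 1539.7776, σ² = 74.65² = 5572.6225; σ² + n·σ₀² = 5572.6225 + 10·1539.7776 = 20970.3985.
Posterior mean = (μ₀/σ₀² + n·x̄/σ²)/(1/σ₀² + n/σ²) = (σ²·μ₀ + σ₀²·n·x̄)/(σ² + n·σ₀²) = (5572.6225·383.62 + 1539.7776·3838.1)/20970.3985 = 8047589.85001/20970.3985 = 383.7595.

383.7595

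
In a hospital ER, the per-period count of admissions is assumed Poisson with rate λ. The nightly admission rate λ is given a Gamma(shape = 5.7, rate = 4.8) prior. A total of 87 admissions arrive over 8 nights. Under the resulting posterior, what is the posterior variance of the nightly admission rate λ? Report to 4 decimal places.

0.5658

With a Gamma(shape α, rate β) prior, the Poisson likelihood is conjugate: the posterior is Gamma(α + ΣXᵢ, β + n).
Posterior: Gamma(α+S, β+n) = Gamma(5.7+87, 4.8+8) = Gamma(92.7, 12.8).
Var = α/β² = 92.7/12.8² = 0.5658.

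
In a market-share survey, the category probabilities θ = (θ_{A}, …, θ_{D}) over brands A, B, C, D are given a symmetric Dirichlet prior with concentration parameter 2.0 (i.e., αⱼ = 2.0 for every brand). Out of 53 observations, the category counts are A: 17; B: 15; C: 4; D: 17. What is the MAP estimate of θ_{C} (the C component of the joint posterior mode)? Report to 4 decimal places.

0.0877

The Dirichlet prior is conjugate to the Multinomial likelihood: each posterior αⱼ = prior αⱼ + observed count nⱼ.
Posterior concentration: (19.0, 17.0, 6.0, 19.0), total = 61.0.
Joint mode component: (α_{C}−1)/(Σα−K) = 5.0/57.0 = 0.0877.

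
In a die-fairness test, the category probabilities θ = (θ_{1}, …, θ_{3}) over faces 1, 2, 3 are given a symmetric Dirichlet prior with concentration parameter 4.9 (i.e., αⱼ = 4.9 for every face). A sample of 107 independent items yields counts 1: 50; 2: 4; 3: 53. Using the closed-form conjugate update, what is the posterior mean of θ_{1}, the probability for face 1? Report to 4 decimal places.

The Dirichlet prior is conjugate to the Multinomial likelihood: each posterior αⱼ = prior αⱼ + observed count nⱼ.
Posterior concentration: (54.9, 8.9, 57.9), total = 121.7.
E[θ_{1}|data] = α_{1}/Σα = 54.9/121.7 = 0.4511.

0.4511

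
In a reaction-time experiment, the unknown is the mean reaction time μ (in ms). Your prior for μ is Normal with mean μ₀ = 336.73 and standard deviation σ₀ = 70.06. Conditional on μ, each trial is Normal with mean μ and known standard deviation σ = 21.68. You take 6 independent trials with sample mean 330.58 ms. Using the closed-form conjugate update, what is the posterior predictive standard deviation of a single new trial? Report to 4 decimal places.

23.3908

For Normal data with known variance σ², a Normal(μ₀, σ₀²) prior on μ is conjugate. Posterior precision = 1/σ₀² + n/σ²; posterior mean is the precision-weighted average of μ₀ and x̄.
σ₀² = 70.06² = 4908.4036, σ² = 21.68² = 470.0224; σ² + n·σ₀² = 470.0224 + 6·4908.4036 = 29920.444.
Posterior precision = 1/σ₀² + n/σ² = 1/4908.4036 + 6/470.0224 = (σ² + n·σ₀²)/(σ₀²σ²) = 29920.444/(4908.4036·470.0224); posterior variance σₙ² = σ₀²σ²/(σ² + n·σ₀²) = 4908.4036·470.0224/29920.444 = 77.106464.
Predictive variance for one new observation = σₙ² + σ² = 4908.4036·470.0224/29920.444 + 470.0224 = σ²·(σ₀² + 29920.444)/29920.444 = 470.0224·34828.8476/29920.444 = 547.128864; SD = √(470.0224·34828.8476/29920.444) = 23.3908.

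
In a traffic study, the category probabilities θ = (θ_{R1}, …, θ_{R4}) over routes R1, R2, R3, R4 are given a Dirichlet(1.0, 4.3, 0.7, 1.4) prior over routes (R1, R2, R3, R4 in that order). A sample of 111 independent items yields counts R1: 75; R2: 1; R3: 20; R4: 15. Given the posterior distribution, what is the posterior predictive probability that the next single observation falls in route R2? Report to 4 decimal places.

The Dirichlet prior is conjugate to the Multinomial likelihood: each posterior αⱼ = prior αⱼ + observed count nⱼ.
Posterior concentration: (76.0, 5.3, 20.7, 16.4), total = 118.4.
P(next = R2 | data) = α_{R2}/Σα = 0.0448.

0.0448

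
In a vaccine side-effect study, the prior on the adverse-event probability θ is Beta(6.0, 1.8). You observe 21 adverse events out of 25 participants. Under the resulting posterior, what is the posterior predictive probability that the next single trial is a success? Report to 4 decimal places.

0.8232

The Beta prior is conjugate to a Binomial/Bernoulli likelihood; the update adds successes to α and failures to β.
Posterior: Beta(α+k, β+n−k) = Beta(6.0+21, 1.8+4) = Beta(27.0, 5.8).
For a single future Bernoulli trial, P(success | data) = α/(α+β) = 0.8232.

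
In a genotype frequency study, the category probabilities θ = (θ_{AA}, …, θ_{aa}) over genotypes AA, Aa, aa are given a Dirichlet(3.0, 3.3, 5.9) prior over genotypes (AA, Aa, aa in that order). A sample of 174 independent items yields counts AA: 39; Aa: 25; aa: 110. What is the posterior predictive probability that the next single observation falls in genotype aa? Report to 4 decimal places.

The Dirichlet prior is conjugate to the Multinomial likelihood: each posterior αⱼ = prior αⱼ + observed count nⱼ.
Posterior concentration: (42.0, 28.3, 115.9), total = 186.2.
P(next = aa | data) = α_{aa}/Σα = 0.6224.

0.6224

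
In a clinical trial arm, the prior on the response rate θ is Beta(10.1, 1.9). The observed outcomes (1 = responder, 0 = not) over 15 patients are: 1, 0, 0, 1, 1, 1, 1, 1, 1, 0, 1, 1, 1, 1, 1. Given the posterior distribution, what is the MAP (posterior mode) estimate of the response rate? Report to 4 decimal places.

The Beta prior is conjugate to a Binomial/Bernoulli likelihood; the update adds successes to α and failures to β.
Posterior: Beta(α+k, β+n−k) = Beta(10.1+12, 1.9+3) = Beta(22.1, 4.9).
Mode of Beta(a,b) for a,b>1 is (a−1)/(a+b−2) = 21.1/25.0 = 0.8440.

0.8440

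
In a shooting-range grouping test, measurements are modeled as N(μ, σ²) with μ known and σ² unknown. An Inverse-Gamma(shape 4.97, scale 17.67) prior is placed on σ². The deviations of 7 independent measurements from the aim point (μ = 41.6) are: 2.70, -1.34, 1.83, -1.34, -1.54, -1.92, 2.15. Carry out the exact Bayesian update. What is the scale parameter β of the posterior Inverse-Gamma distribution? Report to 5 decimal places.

With known mean μ and an Inverse-Gamma(α, β) prior on σ², the Normal likelihood is conjugate: posterior is Inv-Gamma(α + n/2, β + Σ(xᵢ−μ)²/2).
Σ(xᵢ−μ)² = (2.70)² + (-1.34)² + (1.83)² + (-1.34)² + (-1.54)² + (-1.92)² + (2.15)² = 24.9106.
Posterior: Inv-Gamma(4.97 + 7/2, 17.67 + 24.9106/2) = Inv-Gamma(8.47, 30.12530).
Posterior β = 30.12530.

30.12530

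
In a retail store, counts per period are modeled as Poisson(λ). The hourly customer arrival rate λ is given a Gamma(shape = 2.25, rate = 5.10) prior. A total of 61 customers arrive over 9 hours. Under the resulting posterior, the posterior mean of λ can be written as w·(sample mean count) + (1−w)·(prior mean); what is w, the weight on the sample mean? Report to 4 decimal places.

0.6383

With a Gamma(shape α, rate β) prior, the Poisson likelihood is conjugate: the posterior is Gamma(α + ΣXᵢ, β + n).
Posterior mean = (α₀+S)/(β₀+n) = [n/(β₀+n)]·(S/n) + [β₀/(β₀+n)]·(α₀/β₀), so only n and β₀ enter the weight.
Weight on data w = n/(β₀+n) = 9/(5.10+9) = 9/14.10 = 0.6383.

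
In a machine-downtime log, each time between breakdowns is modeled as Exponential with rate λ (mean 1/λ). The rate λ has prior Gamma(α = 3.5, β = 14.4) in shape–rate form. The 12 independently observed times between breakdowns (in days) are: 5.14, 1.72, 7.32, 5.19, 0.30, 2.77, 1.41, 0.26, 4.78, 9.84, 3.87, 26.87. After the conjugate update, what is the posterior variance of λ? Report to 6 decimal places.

0.002204

With a Gamma(shape α, rate β) prior on the exponential rate λ, the posterior after n observations with total T = Σxᵢ is Gamma(α+n, β+T).
Sum of observations T = 69.47 days; n = 12.
Posterior: Gamma(3.5+12, 14.4+69.47) = Gamma(15.5, 83.87).
Var = α/β² = 0.002204.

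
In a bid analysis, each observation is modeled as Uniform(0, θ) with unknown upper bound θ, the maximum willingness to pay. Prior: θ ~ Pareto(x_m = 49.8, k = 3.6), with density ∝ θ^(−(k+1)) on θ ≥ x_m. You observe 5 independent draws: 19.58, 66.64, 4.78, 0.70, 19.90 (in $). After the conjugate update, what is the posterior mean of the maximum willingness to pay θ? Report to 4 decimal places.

75.4084

A Pareto(scale x_m, shape k) prior on the upper bound θ of Uniform(0, θ) is conjugate: posterior is Pareto(max(x_m, max xᵢ), k + n).
Sample maximum = 66.64; prior scale x_m = 49.8 → posterior scale = max = 66.64.
Posterior shape = 3.6 + 5 = 8.6.
E[θ|data] = k·x_m/(k−1) = 8.6·66.64/7.6 = 75.4084.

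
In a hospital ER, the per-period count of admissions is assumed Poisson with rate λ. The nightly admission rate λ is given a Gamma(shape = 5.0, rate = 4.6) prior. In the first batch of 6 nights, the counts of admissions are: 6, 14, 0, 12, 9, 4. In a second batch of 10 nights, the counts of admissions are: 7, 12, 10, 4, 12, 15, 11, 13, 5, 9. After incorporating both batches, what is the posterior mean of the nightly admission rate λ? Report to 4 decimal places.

With a Gamma(shape α, rate β) prior, the Poisson likelihood is conjugate: the posterior is Gamma(α + ΣXᵢ, β + n).
Batch 1: sum of counts S = 45 over n = 6 nights.
After batch 1: Gamma(α+S, β+n) = Gamma(5.0+45, 4.6+6) = Gamma(50.0, 10.6).
Batch 2: sum of counts S = 98 over n = 10 nights.
After batch 2: Gamma(α+S, β+n) = Gamma(50.0+98, 10.6+10) = Gamma(148.0, 20.6).
Posterior mean = α/β = 148.0/20.6 = 7.1845.

7.1845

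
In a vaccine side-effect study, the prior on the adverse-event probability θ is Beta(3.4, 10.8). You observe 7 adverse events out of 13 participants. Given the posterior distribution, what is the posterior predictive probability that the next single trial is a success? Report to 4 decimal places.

The Beta prior is conjugate to a Binomial/Bernoulli likelihood; the update adds successes to α and failures to β.
Posterior: Beta(α+k, β+n−k) = Beta(3.4+7, 10.8+6) = Beta(10.4, 16.8).
For a single future Bernoulli trial, P(success | data) = α/(α+β) = 0.3824.

0.3824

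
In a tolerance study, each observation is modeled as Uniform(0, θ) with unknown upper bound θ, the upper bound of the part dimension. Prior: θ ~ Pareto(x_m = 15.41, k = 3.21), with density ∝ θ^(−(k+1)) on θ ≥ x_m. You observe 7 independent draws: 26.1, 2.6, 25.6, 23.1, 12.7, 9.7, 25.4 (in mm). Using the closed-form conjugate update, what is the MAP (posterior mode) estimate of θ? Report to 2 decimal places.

A Pareto(scale x_m, shape k) prior on the upper bound θ of Uniform(0, θ) is conjugate: posterior is Pareto(max(x_m, max xᵢ), k + n).
Sample maximum = 26.1; prior scale x_m = 15.41 → posterior scale = max = 26.10.
Posterior shape = 3.21 + 7 = 10.21.
The Pareto density is decreasing on [x_m, ∞), so the mode is x_m = 26.10.

26.10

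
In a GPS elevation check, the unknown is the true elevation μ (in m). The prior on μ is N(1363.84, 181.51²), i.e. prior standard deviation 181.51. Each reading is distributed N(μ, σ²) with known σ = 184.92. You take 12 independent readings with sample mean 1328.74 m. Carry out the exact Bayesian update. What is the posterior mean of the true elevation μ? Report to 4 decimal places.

For Normal data with known variance σ², a Normal(μ₀, σ₀²) prior on μ is conjugate. Posterior precision = 1/σ₀² + n/σ²; posterior mean is the precision-weighted average of μ₀ and x̄.
n·x̄ = 12·1328.74 = 15944.88.
σ₀² = 181.51² = 32945.8801, σ² = 184.92² = 34195.4064; σ² + n·σ₀² = 34195.4064 + 12·32945.8801 = 429545.9676.
Posterior mean = (μ₀/σ₀² + n·x̄/σ²)/(1/σ₀² + n/σ²) = (σ²·μ₀ + σ₀²·n·x̄)/(σ² + n·σ₀²) = (34195.4064·1363.84 + 32945.8801·15944.88)/429545.9676 = 571955167.753464/429545.9676 = 1331.5342.

1331.5342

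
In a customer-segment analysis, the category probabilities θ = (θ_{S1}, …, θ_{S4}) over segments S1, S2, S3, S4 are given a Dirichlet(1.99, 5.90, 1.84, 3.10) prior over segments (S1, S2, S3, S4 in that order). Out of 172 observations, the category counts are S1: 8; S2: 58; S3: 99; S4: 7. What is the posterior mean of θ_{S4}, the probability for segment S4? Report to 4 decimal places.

0.0546

The Dirichlet prior is conjugate to the Multinomial likelihood: each posterior αⱼ = prior αⱼ + observed count nⱼ.
Posterior concentration: (9.99, 63.90, 100.84, 10.10), total = 184.83.
E[θ_{S4}|data] = α_{S4}/Σα = 10.10/184.83 = 0.0546.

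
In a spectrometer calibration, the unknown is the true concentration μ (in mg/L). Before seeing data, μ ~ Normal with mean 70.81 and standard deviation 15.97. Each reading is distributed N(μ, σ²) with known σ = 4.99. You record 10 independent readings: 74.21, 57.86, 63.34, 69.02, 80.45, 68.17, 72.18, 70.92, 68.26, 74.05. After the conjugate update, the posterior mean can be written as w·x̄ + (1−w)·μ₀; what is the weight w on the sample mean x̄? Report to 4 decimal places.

For Normal data with known variance σ², a Normal(μ₀, σ₀²) prior on μ is conjugate. Posterior precision = 1/σ₀² + n/σ²; posterior mean is the precision-weighted average of μ₀ and x̄.
σ₀² = 15.97² = 255.0409, σ² = 4.99² = 24.9001. Prior precision 1/σ₀² = 1/255.0409; data precision n/σ² = 10/24.9001.
w = (n/σ²)/(1/σ₀² + n/σ²) = n·σ₀²/(σ² + n·σ₀²) = 10·255.0409/(24.9001 + 10·255.0409) = 2550.409/2575.3091 = 0.9903.

0.9903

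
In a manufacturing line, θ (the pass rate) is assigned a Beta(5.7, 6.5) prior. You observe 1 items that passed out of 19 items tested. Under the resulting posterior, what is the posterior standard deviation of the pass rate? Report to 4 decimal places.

The Beta prior is conjugate to a Binomial/Bernoulli likelihood; the update adds successes to α and failures to β.
Posterior: Beta(α+k, β+n−k) = Beta(5.7+1, 6.5+18) = Beta(6.7, 24.5).
Var = αβ/((α+β)²(α+β+1)) = 6.7·24.5/(31.2²·32.2) = 0.00523692; SD = √0.00523692 = 0.0724.

0.0724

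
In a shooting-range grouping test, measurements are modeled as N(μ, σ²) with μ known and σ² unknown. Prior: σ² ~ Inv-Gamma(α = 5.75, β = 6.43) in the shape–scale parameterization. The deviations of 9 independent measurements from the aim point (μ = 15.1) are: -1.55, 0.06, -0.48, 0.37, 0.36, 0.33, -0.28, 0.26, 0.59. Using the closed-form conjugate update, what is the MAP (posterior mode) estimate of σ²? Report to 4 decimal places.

With known mean μ and an Inverse-Gamma(α, β) prior on σ², the Normal likelihood is conjugate: posterior is Inv-Gamma(α + n/2, β + Σ(xᵢ−μ)²/2).
Σ(xᵢ−μ)² = (-1.55)² + (0.06)² + (-0.48)² + (0.37)² + (0.36)² + (0.33)² + (-0.28)² + (0.26)² + (0.59)² = 3.5060.
Posterior: Inv-Gamma(5.75 + 9/2, 6.43 + 3.5060/2) = Inv-Gamma(10.25, 8.18300).
Mode = β/(α+1) = 8.18300/11.25 = 0.7274.

0.7274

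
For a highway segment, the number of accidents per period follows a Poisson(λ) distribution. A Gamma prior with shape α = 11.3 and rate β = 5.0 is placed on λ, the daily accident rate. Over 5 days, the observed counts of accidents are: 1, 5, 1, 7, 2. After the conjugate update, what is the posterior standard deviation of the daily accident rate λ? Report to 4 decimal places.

0.5225

With a Gamma(shape α, rate β) prior, the Poisson likelihood is conjugate: the posterior is Gamma(α + ΣXᵢ, β + n).
Sum of counts S = 16 over n = 5 days.
Posterior: Gamma(α+S, β+n) = Gamma(11.3+16, 5.0+5) = Gamma(27.3, 10.0).
SD = √α/β = √27.3/10.0 = 0.5225.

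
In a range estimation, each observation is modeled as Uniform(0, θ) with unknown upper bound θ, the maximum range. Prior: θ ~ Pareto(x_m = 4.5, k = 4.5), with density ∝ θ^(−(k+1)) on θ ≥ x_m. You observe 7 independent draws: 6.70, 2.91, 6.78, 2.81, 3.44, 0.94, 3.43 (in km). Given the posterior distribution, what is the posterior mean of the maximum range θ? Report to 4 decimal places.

7.4257

A Pareto(scale x_m, shape k) prior on the upper bound θ of Uniform(0, θ) is conjugate: posterior is Pareto(max(x_m, max xᵢ), k + n).
Sample maximum = 6.78; prior scale x_m = 4.5 → posterior scale = max = 6.78.
Posterior shape = 4.5 + 7 = 11.5.
E[θ|data] = k·x_m/(k−1) = 11.5·6.78/10.5 = 7.4257.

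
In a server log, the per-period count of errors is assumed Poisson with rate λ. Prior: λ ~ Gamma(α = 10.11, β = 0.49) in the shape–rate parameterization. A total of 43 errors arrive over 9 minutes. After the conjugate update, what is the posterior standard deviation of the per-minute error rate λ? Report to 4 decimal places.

With a Gamma(shape α, rate β) prior, the Poisson likelihood is conjugate: the posterior is Gamma(α + ΣXᵢ, β + n).
Posterior: Gamma(α+S, β+n) = Gamma(10.11+43, 0.49+9) = Gamma(53.11, 9.49).
SD = √α/β = √53.11/9.49 = 0.7679.

0.7679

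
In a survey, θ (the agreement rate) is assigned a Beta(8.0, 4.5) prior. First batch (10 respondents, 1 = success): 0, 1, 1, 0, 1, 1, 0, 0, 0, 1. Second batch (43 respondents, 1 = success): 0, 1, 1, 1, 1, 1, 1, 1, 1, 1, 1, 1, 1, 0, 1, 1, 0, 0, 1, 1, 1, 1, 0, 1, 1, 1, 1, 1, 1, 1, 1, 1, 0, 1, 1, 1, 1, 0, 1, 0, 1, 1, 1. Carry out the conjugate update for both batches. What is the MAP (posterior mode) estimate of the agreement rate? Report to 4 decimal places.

The Beta prior is conjugate to a Binomial/Bernoulli likelihood; the update adds successes to α and failures to β.
After batch 1: Beta(8.0+5, 4.5+5) = Beta(13.0, 9.5).
After batch 2: Beta(13.0+35, 9.5+8) = Beta(48.0, 17.5).
Mode of Beta(a,b) for a,b>1 is (a−1)/(a+b−2) = 47.0/63.5 = 0.7402.

0.7402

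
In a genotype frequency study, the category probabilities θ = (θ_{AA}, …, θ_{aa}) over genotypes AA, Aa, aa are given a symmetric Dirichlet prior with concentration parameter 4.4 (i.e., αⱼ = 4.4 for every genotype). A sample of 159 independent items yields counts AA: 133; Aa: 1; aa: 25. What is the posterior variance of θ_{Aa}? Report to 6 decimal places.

0.000175

The Dirichlet prior is conjugate to the Multinomial likelihood: each posterior αⱼ = prior αⱼ + observed count nⱼ.
Posterior concentration: (137.4, 5.4, 29.4), total = 172.2.
Var[θ_j] = α_j(Σα−α_j)/((Σα)²(Σα+1)) = 5.4·166.8/(172.2²·173.2) = 0.000175.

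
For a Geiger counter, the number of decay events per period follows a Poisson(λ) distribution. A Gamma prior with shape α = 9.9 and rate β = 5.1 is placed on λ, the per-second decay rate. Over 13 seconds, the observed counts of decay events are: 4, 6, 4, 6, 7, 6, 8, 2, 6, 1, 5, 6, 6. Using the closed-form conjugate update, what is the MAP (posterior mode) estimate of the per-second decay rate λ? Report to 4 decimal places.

4.1934

With a Gamma(shape α, rate β) prior, the Poisson likelihood is conjugate: the posterior is Gamma(α + ΣXᵢ, β + n).
Sum of counts S = 67 over n = 13 seconds.
Posterior: Gamma(α+S, β+n) = Gamma(9.9+67, 5.1+13) = Gamma(76.9, 18.1).
Mode of Gamma(α,β) for α≥1 is (α−1)/β = 75.9/18.1 = 4.1934.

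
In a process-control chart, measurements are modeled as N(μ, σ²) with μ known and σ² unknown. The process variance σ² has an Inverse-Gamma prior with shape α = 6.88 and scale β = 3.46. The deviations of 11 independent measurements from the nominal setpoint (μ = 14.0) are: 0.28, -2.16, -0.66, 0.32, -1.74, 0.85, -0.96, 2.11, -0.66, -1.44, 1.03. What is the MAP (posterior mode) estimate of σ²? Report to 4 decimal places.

0.9303

With known mean μ and an Inverse-Gamma(α, β) prior on σ², the Normal likelihood is conjugate: posterior is Inv-Gamma(α + n/2, β + Σ(xᵢ−μ)²/2).
Σ(xᵢ−μ)² = (0.28)² + (-2.16)² + (-0.66)² + (0.32)² + (-1.74)² + (0.85)² + (-0.96)² + (2.11)² + (-0.66)² + (-1.44)² + (1.03)² = 17.9759.
Posterior: Inv-Gamma(6.88 + 11/2, 3.46 + 17.9759/2) = Inv-Gamma(12.38, 12.44795).
Mode = β/(α+1) = 12.44795/13.38 = 0.9303.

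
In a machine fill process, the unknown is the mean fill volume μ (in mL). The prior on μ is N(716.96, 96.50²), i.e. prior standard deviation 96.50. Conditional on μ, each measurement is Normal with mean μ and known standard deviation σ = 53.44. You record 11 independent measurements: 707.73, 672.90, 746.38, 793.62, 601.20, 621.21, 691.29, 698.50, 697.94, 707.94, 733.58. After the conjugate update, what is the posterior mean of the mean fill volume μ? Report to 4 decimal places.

698.0092

For Normal data with known variance σ², a Normal(μ₀, σ₀²) prior on μ is conjugate. Posterior precision = 1/σ₀² + n/σ²; posterior mean is the precision-weighted average of μ₀ and x̄.
Σxᵢ = 707.73 + 672.90 + 746.38 + 793.62 + 601.20 + 621.21 + 691.29 + 698.50 + 697.94 + 707.94 + 733.58 = 7672.29, so n·x̄ = 7672.29.
σ₀² = 96.50² = 9312.25, σ² = 53.44² = 2855.8336; σ² + n·σ₀² = 2855.8336 + 11·9312.25 = 105290.5836.
Posterior mean = (μ₀/σ₀² + n·x̄/σ²)/(1/σ₀² + n/σ²) = (σ²·μ₀ + σ₀²·n·x̄)/(σ² + n·σ₀²) = (2855.8336·716.96 + 9312.25·7672.29)/105290.5836 = 73493801.010356/105290.5836 = 698.0092.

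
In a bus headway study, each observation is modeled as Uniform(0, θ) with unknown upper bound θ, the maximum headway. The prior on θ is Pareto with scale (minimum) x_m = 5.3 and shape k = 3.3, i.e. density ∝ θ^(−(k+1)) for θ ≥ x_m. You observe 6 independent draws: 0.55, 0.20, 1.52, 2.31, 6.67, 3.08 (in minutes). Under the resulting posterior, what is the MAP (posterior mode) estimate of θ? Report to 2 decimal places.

6.67

A Pareto(scale x_m, shape k) prior on the upper bound θ of Uniform(0, θ) is conjugate: posterior is Pareto(max(x_m, max xᵢ), k + n).
Sample maximum = 6.67; prior scale x_m = 5.3 → posterior scale = max = 6.67.
Posterior shape = 3.3 + 6 = 9.3.
The Pareto density is decreasing on [x_m, ∞), so the mode is x_m = 6.67.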